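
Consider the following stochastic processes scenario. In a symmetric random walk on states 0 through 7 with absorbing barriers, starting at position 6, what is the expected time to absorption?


For symmetric RW on 0,...,N with absorbing barriers, E(i) = i*(N-i)
E(6) = 6 * 1 = 6

6


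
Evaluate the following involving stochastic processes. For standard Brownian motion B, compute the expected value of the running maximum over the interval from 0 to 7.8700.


E(max B(s)) = sqrt(2t/pi)
= sqrt(2*7.8700/pi)
= sqrt(5.0102)
= 2.2383

2.2383


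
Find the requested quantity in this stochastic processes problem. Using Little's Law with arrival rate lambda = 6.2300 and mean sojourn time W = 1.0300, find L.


Little's Law: L = lambda * W
= 6.2300 * 1.0300
= 6.4169

6.4169


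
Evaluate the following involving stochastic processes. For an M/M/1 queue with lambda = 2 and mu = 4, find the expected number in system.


rho = 2/4 = 0.5000
L = rho/(1-rho)
= 0.5000/0.5000
= 1.0000

1.0000


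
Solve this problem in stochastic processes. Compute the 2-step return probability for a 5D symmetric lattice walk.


P(return in 2 steps) = P(reverse first step) = 1/(2d)
= 1/10
= 0.1000

0.1000


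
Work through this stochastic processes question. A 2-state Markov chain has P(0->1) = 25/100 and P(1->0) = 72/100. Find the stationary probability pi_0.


Stationary distribution: pi_0 = p10/(p01+p10), pi_1 = p01/(p01+p10)
p01 = 0.2500, p10 = 0.7200
pi_0 = 0.7423

0.7423


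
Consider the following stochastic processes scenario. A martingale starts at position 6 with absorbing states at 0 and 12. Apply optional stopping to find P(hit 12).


By optional stopping theorem: E(M at tau) = M(0) = 6
P(hit 12)*12 + P(hit 0)*0 = 6
P(hit 12) = (6 - 0)/(12 - 0) = 1/2 = 0.5000

0.5000


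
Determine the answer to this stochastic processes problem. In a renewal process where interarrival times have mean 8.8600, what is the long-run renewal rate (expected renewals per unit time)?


Long-run renewal rate = 1/E(X)
= 1/8.8600
= 0.1129

0.1129


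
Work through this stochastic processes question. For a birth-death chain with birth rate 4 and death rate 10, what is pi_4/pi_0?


For birth-death process, pi_n/pi_0 = (lambda/mu)^n
= (4/10)^4
= 0.0256

0.0256


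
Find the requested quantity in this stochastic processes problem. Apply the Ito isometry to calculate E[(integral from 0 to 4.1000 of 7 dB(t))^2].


By Ito isometry: E[(int f dB)^2] = int f^2 dt
= 7^2 * 4.1000
= 49 * 4.1000 = 200.9000

200.9000


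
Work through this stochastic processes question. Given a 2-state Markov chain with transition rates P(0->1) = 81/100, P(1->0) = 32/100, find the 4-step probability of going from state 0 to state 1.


Computing P^4 by matrix multiplication.
P = [[0.1900, 0.8100], [0.3200, 0.6800]]
After raising P to the power 4:
P^4(0,1) = 0.7166

0.7166


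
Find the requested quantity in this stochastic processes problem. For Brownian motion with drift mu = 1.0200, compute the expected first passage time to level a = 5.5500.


Expected first passage time = a/mu
= 5.5500/1.0200
= 5.4412

5.4412


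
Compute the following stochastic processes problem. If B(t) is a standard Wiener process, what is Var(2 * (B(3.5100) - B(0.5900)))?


Var(alpha*(B(t)-B(s))) = alpha^2 * (t-s)
= 2^2 * (3.5100 - 0.5900)
= 4 * 2.9200
= 11.6800

11.6800


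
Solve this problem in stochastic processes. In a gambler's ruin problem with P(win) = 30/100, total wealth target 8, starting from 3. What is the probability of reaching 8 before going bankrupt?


Gambler's ruin formula:
r = q/p = 0.7000/0.3000 = 2.3333
P(win) = (1 - r^i)/(1 - r^N)
= (1 - 2.3333^3)/(1 - 2.3333^8)
= 0.0133

0.0133


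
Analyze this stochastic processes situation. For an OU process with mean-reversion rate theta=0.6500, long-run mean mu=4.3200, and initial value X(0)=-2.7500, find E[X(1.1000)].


E[X(t)] = mu + (X(0) - mu)*exp(-theta*t)
= 4.3200 + (-2.7500 - 4.3200)*exp(-0.6500*1.1000)
= 4.3200 + -7.0700 * 0.4892
= 0.8614

0.8614


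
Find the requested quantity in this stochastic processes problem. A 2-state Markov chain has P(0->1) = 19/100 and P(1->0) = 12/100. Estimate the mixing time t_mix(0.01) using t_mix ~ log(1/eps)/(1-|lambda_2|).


lambda_2 = |1 - p01 - p10| = |1 - 0.1900 - 0.1200| = 0.6900
t_mix ~ log(1/eps)/(1 - |lambda_2|)
= log(100)/(1 - 0.6900) = 4.6052/0.3100
= 14.8554

14.8554


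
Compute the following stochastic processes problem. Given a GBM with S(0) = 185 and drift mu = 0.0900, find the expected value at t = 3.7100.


E[S(t)] = S(0) * exp(mu * t)
= 185 * exp(0.0900 * 3.7100)
= 185 * 1.3964
= 258.3346

258.3346


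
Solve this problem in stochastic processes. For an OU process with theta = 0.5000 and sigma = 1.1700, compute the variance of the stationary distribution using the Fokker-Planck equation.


Stationary variance = sigma^2 / (2*theta)
= 1.1700^2 / (2*0.5000)
= 1.3689 / 1.0000
= 1.3689

1.3689


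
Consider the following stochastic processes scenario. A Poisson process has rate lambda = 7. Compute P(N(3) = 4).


P(N(t)=k) = (lambda*t)^k * exp(-lambda*t) / k!
lambda*t = 21
= 21^4 * exp(-21) / 4!
= 194481 * 7.5826e-10 / 24
= 6.1444e-06

6.1444e-06


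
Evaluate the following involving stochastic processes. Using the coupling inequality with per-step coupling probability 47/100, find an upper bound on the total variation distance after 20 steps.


TV distance bound <= (1-delta)^n
= (1 - 0.4700)^20
= 0.5300^20
= 3.0586e-06

3.0586e-06


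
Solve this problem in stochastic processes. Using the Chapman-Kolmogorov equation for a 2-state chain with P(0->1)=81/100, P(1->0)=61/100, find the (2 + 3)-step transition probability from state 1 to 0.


P^5 = P^2 * P^3
Computing via matrix multiplication of the transition matrix.
Entry (1,0) of P^5 = 0.4352

0.4352


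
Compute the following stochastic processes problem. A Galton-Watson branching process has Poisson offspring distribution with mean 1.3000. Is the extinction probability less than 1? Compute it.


Since mu = 1.3000 > 1, extinction prob q < 1.
Solve s = exp(mu*(s-1)) iteratively.
q = 0.5770

0.5770


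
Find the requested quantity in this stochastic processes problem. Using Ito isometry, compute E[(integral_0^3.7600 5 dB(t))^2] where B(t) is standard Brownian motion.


By Ito isometry: E[(int f dB)^2] = int f^2 dt
= 5^2 * 3.7600
= 25 * 3.7600 = 94.0000

94.0000


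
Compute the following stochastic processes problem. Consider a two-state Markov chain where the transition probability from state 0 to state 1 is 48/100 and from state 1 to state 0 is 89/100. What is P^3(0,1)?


Computing P^3 by matrix multiplication.
P = [[0.5200, 0.4800], [0.8900, 0.1100]]
After raising P to the power 3:
P^3(0,1) = 0.3681

0.3681


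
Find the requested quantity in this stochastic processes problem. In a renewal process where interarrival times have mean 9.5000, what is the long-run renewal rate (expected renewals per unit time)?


Long-run renewal rate = 1/E(X)
= 1/9.5000
= 0.1053

0.1053


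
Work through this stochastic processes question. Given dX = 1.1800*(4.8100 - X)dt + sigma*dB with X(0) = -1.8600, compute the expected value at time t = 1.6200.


E[X(t)] = mu + (X(0) - mu)*exp(-theta*t)
= 4.8100 + (-1.8600 - 4.8100)*exp(-1.1800*1.6200)
= 4.8100 + -6.6700 * 0.1478
= 3.8239

3.8239


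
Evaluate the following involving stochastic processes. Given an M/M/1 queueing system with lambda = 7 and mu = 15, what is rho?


rho = lambda/mu
= 7/15
= 0.4667

0.4667


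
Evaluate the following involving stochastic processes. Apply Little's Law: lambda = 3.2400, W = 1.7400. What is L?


Little's Law: L = lambda * W
= 3.2400 * 1.7400
= 5.6376

5.6376


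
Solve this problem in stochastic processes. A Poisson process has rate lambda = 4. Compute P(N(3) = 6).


P(N(t)=k) = (lambda*t)^k * exp(-lambda*t) / k!
lambda*t = 12
= 12^6 * exp(-12) / 6!
= 2985984 * 6.1442e-06 / 720
= 0.0255

0.0255


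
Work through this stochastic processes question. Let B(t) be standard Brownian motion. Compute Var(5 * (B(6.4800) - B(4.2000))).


Var(alpha*(B(t)-B(s))) = alpha^2 * (t-s)
= 5^2 * (6.4800 - 4.2000)
= 25 * 2.2800
= 57.0000

57.0000


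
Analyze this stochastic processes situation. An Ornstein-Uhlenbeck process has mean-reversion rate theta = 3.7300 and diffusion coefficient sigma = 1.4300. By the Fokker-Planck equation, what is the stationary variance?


Stationary variance = sigma^2 / (2*theta)
= 1.4300^2 / (2*3.7300)
= 2.0449 / 7.4600
= 0.2741

0.2741


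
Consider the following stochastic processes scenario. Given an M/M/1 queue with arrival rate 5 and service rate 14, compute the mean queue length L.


rho = 5/14 = 0.3571
L = rho/(1-rho)
= 0.3571/0.6429
= 0.5556

0.5556


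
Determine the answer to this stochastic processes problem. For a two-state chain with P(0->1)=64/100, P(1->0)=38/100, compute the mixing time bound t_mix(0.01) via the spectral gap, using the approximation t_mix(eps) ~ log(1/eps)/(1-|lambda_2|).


lambda_2 = |1 - p01 - p10| = |1 - 0.6400 - 0.3800| = 0.0200
t_mix ~ log(1/eps)/(1 - |lambda_2|)
= log(100)/(1 - 0.0200) = 4.6052/0.9800
= 4.6992

4.6992


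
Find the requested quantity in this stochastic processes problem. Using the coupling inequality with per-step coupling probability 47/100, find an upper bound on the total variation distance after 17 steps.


TV distance bound <= (1-delta)^n
= (1 - 0.4700)^17
= 0.5300^17
= 2.0544e-05

2.0544e-05


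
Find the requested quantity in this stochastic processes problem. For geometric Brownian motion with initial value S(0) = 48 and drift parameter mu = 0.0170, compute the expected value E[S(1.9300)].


E[S(t)] = S(0) * exp(mu * t)
= 48 * exp(0.0170 * 1.9300)
= 48 * 1.0334
= 49.6010

49.6010


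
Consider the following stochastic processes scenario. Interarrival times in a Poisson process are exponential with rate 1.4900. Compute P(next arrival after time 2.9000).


P(X > t) = exp(-lambda * t)
= exp(-1.4900 * 2.9000)
= exp(-4.3210) = 0.0133

0.0133


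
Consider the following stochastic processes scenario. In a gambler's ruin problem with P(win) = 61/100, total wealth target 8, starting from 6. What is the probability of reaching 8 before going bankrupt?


Gambler's ruin formula:
r = q/p = 0.3900/0.6100 = 0.6393
P(win) = (1 - r^i)/(1 - r^N)
= (1 - 0.6393^6)/(1 - 0.6393^8)
= 0.9585

0.9585


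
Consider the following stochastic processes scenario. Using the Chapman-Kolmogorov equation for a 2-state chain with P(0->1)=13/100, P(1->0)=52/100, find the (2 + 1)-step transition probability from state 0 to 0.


P^3 = P^2 * P^1
Computing via matrix multiplication of the transition matrix.
Entry (0,0) of P^3 = 0.8086

0.8086


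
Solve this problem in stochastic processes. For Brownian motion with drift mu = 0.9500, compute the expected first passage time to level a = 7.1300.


Expected first passage time = a/mu
= 7.1300/0.9500
= 7.5053

7.5053


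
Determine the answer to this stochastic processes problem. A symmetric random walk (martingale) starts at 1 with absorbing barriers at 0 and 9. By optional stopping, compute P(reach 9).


By optional stopping theorem: E(M at tau) = M(0) = 1
P(hit 9)*9 + P(hit 0)*0 = 1
P(hit 9) = (1 - 0)/(9 - 0) = 1/9 = 0.1111

0.1111


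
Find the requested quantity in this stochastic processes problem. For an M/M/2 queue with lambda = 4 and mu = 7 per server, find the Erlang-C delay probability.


a = lambda/mu = 0.5714
rho = a/c = 0.2857
Erlang-C formula applied:
C(c,a) = 0.1270

0.1270


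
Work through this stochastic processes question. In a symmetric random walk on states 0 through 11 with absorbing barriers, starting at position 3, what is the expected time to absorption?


For symmetric RW on 0,...,N with absorbing barriers, E(i) = i*(N-i)
E(3) = 3 * 8 = 24

24


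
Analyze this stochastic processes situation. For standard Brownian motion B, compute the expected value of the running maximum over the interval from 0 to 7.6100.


E(max B(s)) = sqrt(2t/pi)
= sqrt(2*7.6100/pi)
= sqrt(4.8447)
= 2.2011

2.2011


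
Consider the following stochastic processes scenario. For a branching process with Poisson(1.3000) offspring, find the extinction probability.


Since mu = 1.3000 > 1, extinction prob q < 1.
Solve s = exp(mu*(s-1)) iteratively.
q = 0.5770

0.5770


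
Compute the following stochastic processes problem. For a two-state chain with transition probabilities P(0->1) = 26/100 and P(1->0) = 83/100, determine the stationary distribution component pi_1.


Stationary distribution: pi_0 = p10/(p01+p10), pi_1 = p01/(p01+p10)
p01 = 0.2600, p10 = 0.8300
pi_1 = 0.2385

0.2385


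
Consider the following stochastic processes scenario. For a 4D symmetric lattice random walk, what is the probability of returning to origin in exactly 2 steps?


P(return in 2 steps) = P(reverse first step) = 1/(2d)
= 1/8
= 0.1250

0.1250


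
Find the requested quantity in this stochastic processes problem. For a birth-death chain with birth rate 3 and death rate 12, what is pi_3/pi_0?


For birth-death process, pi_n/pi_0 = (lambda/mu)^n
= (3/12)^3
= 0.0156

0.0156


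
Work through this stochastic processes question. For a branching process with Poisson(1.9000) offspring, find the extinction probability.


Since mu = 1.9000 > 1, extinction prob q < 1.
Solve s = exp(mu*(s-1)) iteratively.
q = 0.2328

0.2328


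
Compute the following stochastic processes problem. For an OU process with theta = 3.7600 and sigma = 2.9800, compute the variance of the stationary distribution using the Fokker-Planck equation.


Stationary variance = sigma^2 / (2*theta)
= 2.9800^2 / (2*3.7600)
= 8.8804 / 7.5200
= 1.1809

1.1809


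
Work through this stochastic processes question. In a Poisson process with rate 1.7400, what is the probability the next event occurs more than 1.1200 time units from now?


P(X > t) = exp(-lambda * t)
= exp(-1.7400 * 1.1200)
= exp(-1.9488) = 0.1424

0.1424


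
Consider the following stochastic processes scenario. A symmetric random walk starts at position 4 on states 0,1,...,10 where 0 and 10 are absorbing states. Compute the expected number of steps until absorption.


For symmetric RW on 0,...,N with absorbing barriers, E(i) = i*(N-i)
E(4) = 4 * 6 = 24

24


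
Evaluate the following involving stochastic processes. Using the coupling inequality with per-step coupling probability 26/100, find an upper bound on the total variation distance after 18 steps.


TV distance bound <= (1-delta)^n
= (1 - 0.2600)^18
= 0.7400^18
= 0.0044

0.0044


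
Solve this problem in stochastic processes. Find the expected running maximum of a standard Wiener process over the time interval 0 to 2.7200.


E(max B(s)) = sqrt(2t/pi)
= sqrt(2*2.7200/pi)
= sqrt(1.7316)
= 1.3159

1.3159


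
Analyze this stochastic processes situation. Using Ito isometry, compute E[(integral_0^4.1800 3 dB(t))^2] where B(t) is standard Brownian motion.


By Ito isometry: E[(int f dB)^2] = int f^2 dt
= 3^2 * 4.1800
= 9 * 4.1800 = 37.6200

37.6200


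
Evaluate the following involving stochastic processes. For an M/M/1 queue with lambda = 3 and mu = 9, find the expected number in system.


rho = 3/9 = 0.3333
L = rho/(1-rho)
= 0.3333/0.6667
= 0.5000

0.5000


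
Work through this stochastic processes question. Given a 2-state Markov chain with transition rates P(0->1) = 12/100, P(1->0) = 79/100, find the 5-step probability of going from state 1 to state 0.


Computing P^5 by matrix multiplication.
P = [[0.8800, 0.1200], [0.7900, 0.2100]]
After raising P to the power 5:
P^5(1,0) = 0.8681

0.8681


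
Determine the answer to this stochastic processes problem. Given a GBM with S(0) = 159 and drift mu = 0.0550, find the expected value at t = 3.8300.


E[S(t)] = S(0) * exp(mu * t)
= 159 * exp(0.0550 * 3.8300)
= 159 * 1.2345
= 196.2824

196.2824


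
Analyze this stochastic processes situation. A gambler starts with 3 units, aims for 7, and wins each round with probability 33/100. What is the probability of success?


Gambler's ruin formula:
r = q/p = 0.6700/0.3300 = 2.0303
P(win) = (1 - r^i)/(1 - r^N)
= (1 - 2.0303^3)/(1 - 2.0303^7)
= 0.0522

0.0522


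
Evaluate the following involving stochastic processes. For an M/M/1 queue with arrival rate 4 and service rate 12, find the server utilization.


rho = lambda/mu
= 4/12
= 0.3333

0.3333


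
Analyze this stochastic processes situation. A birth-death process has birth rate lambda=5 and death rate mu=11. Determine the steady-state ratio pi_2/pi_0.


For birth-death process, pi_n/pi_0 = (lambda/mu)^n
= (5/11)^2
= 0.2066

0.2066


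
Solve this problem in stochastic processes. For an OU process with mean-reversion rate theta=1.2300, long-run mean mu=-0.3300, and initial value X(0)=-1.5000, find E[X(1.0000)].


E[X(t)] = mu + (X(0) - mu)*exp(-theta*t)
= -0.3300 + (-1.5000 - -0.3300)*exp(-1.2300*1.0000)
= -0.3300 + -1.1700 * 0.2923
= -0.6720

-0.6720


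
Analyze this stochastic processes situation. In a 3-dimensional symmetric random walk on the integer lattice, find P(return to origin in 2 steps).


P(return in 2 steps) = P(reverse first step) = 1/(2d)
= 1/6
= 0.1667

0.1667


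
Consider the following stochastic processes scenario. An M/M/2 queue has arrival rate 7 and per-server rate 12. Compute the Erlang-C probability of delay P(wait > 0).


a = lambda/mu = 0.5833
rho = a/c = 0.2917
Erlang-C formula applied:
C(c,a) = 0.1317

0.1317


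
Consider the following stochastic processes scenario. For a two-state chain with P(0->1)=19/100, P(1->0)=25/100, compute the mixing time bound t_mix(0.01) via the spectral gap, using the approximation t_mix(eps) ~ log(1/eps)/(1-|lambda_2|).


lambda_2 = |1 - p01 - p10| = |1 - 0.1900 - 0.2500| = 0.5600
t_mix ~ log(1/eps)/(1 - |lambda_2|)
= log(100)/(1 - 0.5600) = 4.6052/0.4400
= 10.4663

10.4663


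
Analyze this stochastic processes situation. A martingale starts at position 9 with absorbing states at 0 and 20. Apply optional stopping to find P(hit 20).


By optional stopping theorem: E(M at tau) = M(0) = 9
P(hit 20)*20 + P(hit 0)*0 = 9
P(hit 20) = (9 - 0)/(20 - 0) = 9/20 = 0.4500

0.4500


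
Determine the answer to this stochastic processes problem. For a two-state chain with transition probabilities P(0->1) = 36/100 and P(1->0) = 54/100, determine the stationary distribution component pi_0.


Stationary distribution: pi_0 = p10/(p01+p10), pi_1 = p01/(p01+p10)
p01 = 0.3600, p10 = 0.5400
pi_0 = 0.6000

0.6000


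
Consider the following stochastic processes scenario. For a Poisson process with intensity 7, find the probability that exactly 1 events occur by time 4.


P(N(t)=k) = (lambda*t)^k * exp(-lambda*t) / k!
lambda*t = 28
= 28^1 * exp(-28) / 1!
= 28 * 6.9144e-13 / 1
= 1.9360e-11

1.9360e-11


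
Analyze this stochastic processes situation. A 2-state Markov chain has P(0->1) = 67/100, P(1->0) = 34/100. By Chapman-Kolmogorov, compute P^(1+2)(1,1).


P^3 = P^1 * P^2
Computing via matrix multiplication of the transition matrix.
Entry (1,1) of P^3 = 0.6634

0.6634


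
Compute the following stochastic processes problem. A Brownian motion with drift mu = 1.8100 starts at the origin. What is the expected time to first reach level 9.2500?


Expected first passage time = a/mu
= 9.2500/1.8100
= 5.1105

5.1105


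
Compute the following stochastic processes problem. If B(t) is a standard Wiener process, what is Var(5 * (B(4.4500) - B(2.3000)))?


Var(alpha*(B(t)-B(s))) = alpha^2 * (t-s)
= 5^2 * (4.4500 - 2.3000)
= 25 * 2.1500
= 53.7500

53.7500


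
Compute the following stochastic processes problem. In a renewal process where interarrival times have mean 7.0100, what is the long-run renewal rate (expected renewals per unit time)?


Long-run renewal rate = 1/E(X)
= 1/7.0100
= 0.1427

0.1427


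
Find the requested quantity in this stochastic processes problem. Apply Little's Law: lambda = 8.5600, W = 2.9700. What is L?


Little's Law: L = lambda * W
= 8.5600 * 2.9700
= 25.4232

25.4232


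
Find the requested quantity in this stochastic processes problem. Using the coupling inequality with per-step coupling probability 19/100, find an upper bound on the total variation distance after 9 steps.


TV distance bound <= (1-delta)^n
= (1 - 0.1900)^9
= 0.8100^9
= 0.1501

0.1501


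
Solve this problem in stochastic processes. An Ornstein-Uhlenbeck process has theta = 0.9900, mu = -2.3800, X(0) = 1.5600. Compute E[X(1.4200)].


E[X(t)] = mu + (X(0) - mu)*exp(-theta*t)
= -2.3800 + (1.5600 - -2.3800)*exp(-0.9900*1.4200)
= -2.3800 + 3.9400 * 0.2452
= -1.4140

-1.4140


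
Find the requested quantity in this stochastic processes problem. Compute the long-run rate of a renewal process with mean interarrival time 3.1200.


Long-run renewal rate = 1/E(X)
= 1/3.1200
= 0.3205

0.3205


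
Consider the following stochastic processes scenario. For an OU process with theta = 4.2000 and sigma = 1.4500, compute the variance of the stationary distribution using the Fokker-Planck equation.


Stationary variance = sigma^2 / (2*theta)
= 1.4500^2 / (2*4.2000)
= 2.1025 / 8.4000
= 0.2503

0.2503


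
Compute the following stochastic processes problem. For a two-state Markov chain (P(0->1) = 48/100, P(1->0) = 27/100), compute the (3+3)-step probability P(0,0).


P^6 = P^3 * P^3
Computing via matrix multiplication of the transition matrix.
Entry (0,0) of P^6 = 0.3602

0.3602


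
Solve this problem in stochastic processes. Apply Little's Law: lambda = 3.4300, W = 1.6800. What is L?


Little's Law: L = lambda * W
= 3.4300 * 1.6800
= 5.7624

5.7624


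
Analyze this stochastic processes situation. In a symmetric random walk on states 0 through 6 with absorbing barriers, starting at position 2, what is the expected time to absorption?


For symmetric RW on 0,...,N with absorbing barriers, E(i) = i*(N-i)
E(2) = 2 * 4 = 8

8


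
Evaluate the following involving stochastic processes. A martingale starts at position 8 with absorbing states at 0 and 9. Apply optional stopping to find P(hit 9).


By optional stopping theorem: E(M at tau) = M(0) = 8
P(hit 9)*9 + P(hit 0)*0 = 8
P(hit 9) = (8 - 0)/(9 - 0) = 8/9 = 0.8889

0.8889


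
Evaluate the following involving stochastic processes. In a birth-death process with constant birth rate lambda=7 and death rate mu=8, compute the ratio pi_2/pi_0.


For birth-death process, pi_n/pi_0 = (lambda/mu)^n
= (7/8)^2
= 0.7656

0.7656


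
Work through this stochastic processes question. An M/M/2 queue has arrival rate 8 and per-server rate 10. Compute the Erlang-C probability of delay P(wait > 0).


a = lambda/mu = 0.8000
rho = a/c = 0.4000
Erlang-C formula applied:
C(c,a) = 0.2286

0.2286


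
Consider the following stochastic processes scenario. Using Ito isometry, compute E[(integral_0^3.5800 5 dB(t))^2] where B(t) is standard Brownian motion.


By Ito isometry: E[(int f dB)^2] = int f^2 dt
= 5^2 * 3.5800
= 25 * 3.5800 = 89.5000

89.5000


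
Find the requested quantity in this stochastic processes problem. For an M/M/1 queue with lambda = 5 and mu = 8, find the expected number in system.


rho = 5/8 = 0.6250
L = rho/(1-rho)
= 0.6250/0.3750
= 1.6667

1.6667


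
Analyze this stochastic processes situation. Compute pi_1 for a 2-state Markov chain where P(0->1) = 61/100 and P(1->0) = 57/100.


Stationary distribution: pi_0 = p10/(p01+p10), pi_1 = p01/(p01+p10)
p01 = 0.6100, p10 = 0.5700
pi_1 = 0.5169

0.5169


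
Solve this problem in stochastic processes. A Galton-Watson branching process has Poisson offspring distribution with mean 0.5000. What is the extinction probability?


Since mu = 0.5000 <= 1, extinction probability = 1.

1.0000


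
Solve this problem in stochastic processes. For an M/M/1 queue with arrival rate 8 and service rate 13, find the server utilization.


rho = lambda/mu
= 8/13
= 0.6154

0.6154


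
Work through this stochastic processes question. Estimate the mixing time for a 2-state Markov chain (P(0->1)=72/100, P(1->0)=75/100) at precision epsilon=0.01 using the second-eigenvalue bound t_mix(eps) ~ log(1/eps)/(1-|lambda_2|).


lambda_2 = |1 - p01 - p10| = |1 - 0.7200 - 0.7500| = 0.4700
t_mix ~ log(1/eps)/(1 - |lambda_2|)
= log(100)/(1 - 0.4700) = 4.6052/0.5300
= 8.6890

8.6890


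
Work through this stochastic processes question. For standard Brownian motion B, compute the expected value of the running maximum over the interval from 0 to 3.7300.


E(max B(s)) = sqrt(2t/pi)
= sqrt(2*3.7300/pi)
= sqrt(2.3746)
= 1.5410

1.5410


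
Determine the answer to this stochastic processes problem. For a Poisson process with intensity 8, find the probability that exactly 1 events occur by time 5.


P(N(t)=k) = (lambda*t)^k * exp(-lambda*t) / k!
lambda*t = 40
= 40^1 * exp(-40) / 1!
= 40 * 4.2484e-18 / 1
= 1.6993e-16

1.6993e-16


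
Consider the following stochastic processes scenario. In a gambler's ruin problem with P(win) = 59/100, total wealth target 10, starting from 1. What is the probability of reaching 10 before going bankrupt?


Gambler's ruin formula:
r = q/p = 0.4100/0.5900 = 0.6949
P(win) = (1 - r^i)/(1 - r^N)
= (1 - 0.6949^1)/(1 - 0.6949^10)
= 0.3133

0.3133


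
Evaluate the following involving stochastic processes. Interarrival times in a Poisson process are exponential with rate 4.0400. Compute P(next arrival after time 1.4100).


P(X > t) = exp(-lambda * t)
= exp(-4.0400 * 1.4100)
= exp(-5.6964) = 0.0034

0.0034


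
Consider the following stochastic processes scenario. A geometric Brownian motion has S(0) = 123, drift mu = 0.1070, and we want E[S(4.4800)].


E[S(t)] = S(0) * exp(mu * t)
= 123 * exp(0.1070 * 4.4800)
= 123 * 1.6150
= 198.6500

198.6500


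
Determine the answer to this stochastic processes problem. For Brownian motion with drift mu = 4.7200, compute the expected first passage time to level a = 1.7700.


Expected first passage time = a/mu
= 1.7700/4.7200
= 0.3750

0.3750


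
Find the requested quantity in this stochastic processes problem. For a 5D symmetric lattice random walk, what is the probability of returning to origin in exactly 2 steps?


P(return in 2 steps) = P(reverse first step) = 1/(2d)
= 1/10
= 0.1000

0.1000


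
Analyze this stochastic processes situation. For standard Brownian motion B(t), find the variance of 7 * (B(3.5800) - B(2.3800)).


Var(alpha*(B(t)-B(s))) = alpha^2 * (t-s)
= 7^2 * (3.5800 - 2.3800)
= 49 * 1.2000
= 58.8000

58.8000


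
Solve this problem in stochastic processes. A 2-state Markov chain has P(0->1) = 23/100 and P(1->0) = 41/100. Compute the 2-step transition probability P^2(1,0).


Computing P^2 by matrix multiplication.
P = [[0.7700, 0.2300], [0.4100, 0.5900]]
After raising P to the power 2:
P^2(1,0) = 0.5576

0.5576


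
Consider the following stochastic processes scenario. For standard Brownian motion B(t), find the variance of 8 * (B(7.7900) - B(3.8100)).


Var(alpha*(B(t)-B(s))) = alpha^2 * (t-s)
= 8^2 * (7.7900 - 3.8100)
= 64 * 3.9800
= 254.7200

254.7200


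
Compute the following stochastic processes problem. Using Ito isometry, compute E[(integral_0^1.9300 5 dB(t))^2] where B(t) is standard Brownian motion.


By Ito isometry: E[(int f dB)^2] = int f^2 dt
= 5^2 * 1.9300
= 25 * 1.9300 = 48.2500

48.2500


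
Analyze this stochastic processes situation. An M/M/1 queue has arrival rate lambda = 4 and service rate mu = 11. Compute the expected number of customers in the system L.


rho = 4/11 = 0.3636
L = rho/(1-rho)
= 0.3636/0.6364
= 0.5714

0.5714


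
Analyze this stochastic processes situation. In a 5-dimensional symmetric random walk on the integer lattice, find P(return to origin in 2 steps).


P(return in 2 steps) = P(reverse first step) = 1/(2d)
= 1/10
= 0.1000

0.1000


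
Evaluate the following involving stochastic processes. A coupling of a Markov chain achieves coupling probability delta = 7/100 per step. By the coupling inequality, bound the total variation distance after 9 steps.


TV distance bound <= (1-delta)^n
= (1 - 0.0700)^9
= 0.9300^9
= 0.5204

0.5204


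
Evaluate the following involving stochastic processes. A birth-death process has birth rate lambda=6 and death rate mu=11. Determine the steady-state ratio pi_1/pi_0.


For birth-death process, pi_n/pi_0 = (lambda/mu)^n
= (6/11)^1
= 0.5455

0.5455


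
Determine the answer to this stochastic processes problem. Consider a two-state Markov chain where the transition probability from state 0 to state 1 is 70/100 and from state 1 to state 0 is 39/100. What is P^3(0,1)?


Computing P^3 by matrix multiplication.
P = [[0.3000, 0.7000], [0.3900, 0.6100]]
After raising P to the power 3:
P^3(0,1) = 0.6427

0.6427


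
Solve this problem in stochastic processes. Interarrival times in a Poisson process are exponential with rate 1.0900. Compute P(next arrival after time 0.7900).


P(X > t) = exp(-lambda * t)
= exp(-1.0900 * 0.7900)
= exp(-0.8611) = 0.4227

0.4227


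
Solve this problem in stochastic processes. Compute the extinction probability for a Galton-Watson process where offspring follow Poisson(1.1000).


Since mu = 1.1000 > 1, extinction prob q < 1.
Solve s = exp(mu*(s-1)) iteratively.
q = 0.8239

0.8239


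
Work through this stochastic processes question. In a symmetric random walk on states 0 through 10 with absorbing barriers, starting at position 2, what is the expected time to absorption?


For symmetric RW on 0,...,N with absorbing barriers, E(i) = i*(N-i)
E(2) = 2 * 8 = 16

16


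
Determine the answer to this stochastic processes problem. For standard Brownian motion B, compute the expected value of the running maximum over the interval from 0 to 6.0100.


E(max B(s)) = sqrt(2t/pi)
= sqrt(2*6.0100/pi)
= sqrt(3.8261)
= 1.9560

1.9560


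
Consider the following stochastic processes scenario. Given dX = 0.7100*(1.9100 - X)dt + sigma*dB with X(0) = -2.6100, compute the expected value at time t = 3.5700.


E[X(t)] = mu + (X(0) - mu)*exp(-theta*t)
= 1.9100 + (-2.6100 - 1.9100)*exp(-0.7100*3.5700)
= 1.9100 + -4.5200 * 0.0793
= 1.5516

1.5516


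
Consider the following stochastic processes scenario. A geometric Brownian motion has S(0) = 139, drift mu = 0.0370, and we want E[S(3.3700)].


E[S(t)] = S(0) * exp(mu * t)
= 139 * exp(0.0370 * 3.3700)
= 139 * 1.1328
= 157.4588

157.4588


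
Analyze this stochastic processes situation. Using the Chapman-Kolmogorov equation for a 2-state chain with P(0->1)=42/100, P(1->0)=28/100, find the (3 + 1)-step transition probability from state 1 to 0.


P^4 = P^3 * P^1
Computing via matrix multiplication of the transition matrix.
Entry (1,0) of P^4 = 0.3968

0.3968


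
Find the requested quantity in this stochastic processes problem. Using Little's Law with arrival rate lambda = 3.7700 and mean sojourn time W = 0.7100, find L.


Little's Law: L = lambda * W
= 3.7700 * 0.7100
= 2.6767

2.6767


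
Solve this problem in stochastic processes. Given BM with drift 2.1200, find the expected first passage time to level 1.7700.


Expected first passage time = a/mu
= 1.7700/2.1200
= 0.8349

0.8349


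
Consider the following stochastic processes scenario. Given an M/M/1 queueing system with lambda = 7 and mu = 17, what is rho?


rho = lambda/mu
= 7/17
= 0.4118

0.4118


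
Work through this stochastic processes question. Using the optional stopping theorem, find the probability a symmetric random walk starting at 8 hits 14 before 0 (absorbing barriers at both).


By optional stopping theorem: E(M at tau) = M(0) = 8
P(hit 14)*14 + P(hit 0)*0 = 8
P(hit 14) = (8 - 0)/(14 - 0) = 4/7 = 0.5714

0.5714


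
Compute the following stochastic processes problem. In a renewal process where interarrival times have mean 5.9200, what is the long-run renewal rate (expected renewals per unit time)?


Long-run renewal rate = 1/E(X)
= 1/5.9200
= 0.1689

0.1689


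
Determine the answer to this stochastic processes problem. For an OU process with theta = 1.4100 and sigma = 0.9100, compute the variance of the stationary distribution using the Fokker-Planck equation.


Stationary variance = sigma^2 / (2*theta)
= 0.9100^2 / (2*1.4100)
= 0.8281 / 2.8200
= 0.2937

0.2937


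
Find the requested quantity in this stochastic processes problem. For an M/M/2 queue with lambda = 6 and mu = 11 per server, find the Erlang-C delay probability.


a = lambda/mu = 0.5455
rho = a/c = 0.2727
Erlang-C formula applied:
C(c,a) = 0.1169

0.1169


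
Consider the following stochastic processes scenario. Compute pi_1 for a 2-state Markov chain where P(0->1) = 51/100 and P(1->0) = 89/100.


Stationary distribution: pi_0 = p10/(p01+p10), pi_1 = p01/(p01+p10)
p01 = 0.5100, p10 = 0.8900
pi_1 = 0.3643

0.3643


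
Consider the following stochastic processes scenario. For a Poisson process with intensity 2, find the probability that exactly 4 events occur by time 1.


P(N(t)=k) = (lambda*t)^k * exp(-lambda*t) / k!
lambda*t = 2
= 2^4 * exp(-2) / 4!
= 16 * 0.1353 / 24
= 0.0902

0.0902


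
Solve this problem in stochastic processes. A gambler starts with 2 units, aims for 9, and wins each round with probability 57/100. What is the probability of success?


Gambler's ruin formula:
r = q/p = 0.4300/0.5700 = 0.7544
P(win) = (1 - r^i)/(1 - r^N)
= (1 - 0.7544^2)/(1 - 0.7544^9)
= 0.4679

0.4679


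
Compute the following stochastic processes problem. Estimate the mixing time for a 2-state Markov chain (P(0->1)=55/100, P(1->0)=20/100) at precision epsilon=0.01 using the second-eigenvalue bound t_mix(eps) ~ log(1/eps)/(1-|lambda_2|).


lambda_2 = |1 - p01 - p10| = |1 - 0.5500 - 0.2000| = 0.2500
t_mix ~ log(1/eps)/(1 - |lambda_2|)
= log(100)/(1 - 0.2500) = 4.6052/0.7500
= 6.1402

6.1402


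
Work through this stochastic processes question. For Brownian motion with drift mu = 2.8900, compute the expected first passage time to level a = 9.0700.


Expected first passage time = a/mu
= 9.0700/2.8900
= 3.1384

3.1384


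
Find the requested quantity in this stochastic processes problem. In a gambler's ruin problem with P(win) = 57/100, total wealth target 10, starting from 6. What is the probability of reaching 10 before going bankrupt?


Gambler's ruin formula:
r = q/p = 0.4300/0.5700 = 0.7544
P(win) = (1 - r^i)/(1 - r^N)
= (1 - 0.7544^6)/(1 - 0.7544^10)
= 0.8675

0.8675


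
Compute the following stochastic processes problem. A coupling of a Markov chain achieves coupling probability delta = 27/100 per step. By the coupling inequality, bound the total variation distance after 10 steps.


TV distance bound <= (1-delta)^n
= (1 - 0.2700)^10
= 0.7300^10
= 0.0430

0.0430


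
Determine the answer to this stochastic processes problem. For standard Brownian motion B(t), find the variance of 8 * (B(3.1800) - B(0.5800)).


Var(alpha*(B(t)-B(s))) = alpha^2 * (t-s)
= 8^2 * (3.1800 - 0.5800)
= 64 * 2.6000
= 166.4000

166.4000


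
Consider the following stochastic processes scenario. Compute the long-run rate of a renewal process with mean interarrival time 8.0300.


Long-run renewal rate = 1/E(X)
= 1/8.0300
= 0.1245

0.1245


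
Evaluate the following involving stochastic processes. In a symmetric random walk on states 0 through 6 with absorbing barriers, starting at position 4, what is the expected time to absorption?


For symmetric RW on 0,...,N with absorbing barriers, E(i) = i*(N-i)
E(4) = 4 * 2 = 8

8


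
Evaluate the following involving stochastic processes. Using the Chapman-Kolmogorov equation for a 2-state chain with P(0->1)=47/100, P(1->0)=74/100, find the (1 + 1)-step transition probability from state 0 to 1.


P^2 = P^1 * P^1
Computing via matrix multiplication of the transition matrix.
Entry (0,1) of P^2 = 0.3713

0.3713


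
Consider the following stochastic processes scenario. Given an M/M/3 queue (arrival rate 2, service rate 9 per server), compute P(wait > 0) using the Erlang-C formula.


a = lambda/mu = 0.2222
rho = a/c = 0.0741
Erlang-C formula applied:
C(c,a) = 0.0016

0.0016


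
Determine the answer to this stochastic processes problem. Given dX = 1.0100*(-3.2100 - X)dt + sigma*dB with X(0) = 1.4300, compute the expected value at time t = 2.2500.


E[X(t)] = mu + (X(0) - mu)*exp(-theta*t)
= -3.2100 + (1.4300 - -3.2100)*exp(-1.0100*2.2500)
= -3.2100 + 4.6400 * 0.1031
= -2.7318

-2.7318


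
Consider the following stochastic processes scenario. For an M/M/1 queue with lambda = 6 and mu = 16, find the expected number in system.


rho = 6/16 = 0.3750
L = rho/(1-rho)
= 0.3750/0.6250
= 0.6000

0.6000


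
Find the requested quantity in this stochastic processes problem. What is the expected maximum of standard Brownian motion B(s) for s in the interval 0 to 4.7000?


E(max B(s)) = sqrt(2t/pi)
= sqrt(2*4.7000/pi)
= sqrt(2.9921)
= 1.7298

1.7298


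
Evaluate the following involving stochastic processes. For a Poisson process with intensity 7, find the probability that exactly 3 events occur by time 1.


P(N(t)=k) = (lambda*t)^k * exp(-lambda*t) / k!
lambda*t = 7
= 7^3 * exp(-7) / 3!
= 343 * 9.1188e-04 / 6
= 0.0521

0.0521


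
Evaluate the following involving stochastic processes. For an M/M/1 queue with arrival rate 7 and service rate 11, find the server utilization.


rho = lambda/mu
= 7/11
= 0.6364

0.6364


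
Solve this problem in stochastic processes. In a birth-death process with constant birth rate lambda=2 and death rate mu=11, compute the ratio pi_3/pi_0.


For birth-death process, pi_n/pi_0 = (lambda/mu)^n
= (2/11)^3
= 0.0060

0.0060


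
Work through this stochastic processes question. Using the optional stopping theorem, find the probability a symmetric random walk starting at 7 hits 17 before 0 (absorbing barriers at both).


By optional stopping theorem: E(M at tau) = M(0) = 7
P(hit 17)*17 + P(hit 0)*0 = 7
P(hit 17) = (7 - 0)/(17 - 0) = 7/17 = 0.4118

0.4118


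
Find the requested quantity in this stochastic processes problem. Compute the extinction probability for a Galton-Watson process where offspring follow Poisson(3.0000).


Since mu = 3.0000 > 1, extinction prob q < 1.
Solve s = exp(mu*(s-1)) iteratively.
q = 0.0595

0.0595


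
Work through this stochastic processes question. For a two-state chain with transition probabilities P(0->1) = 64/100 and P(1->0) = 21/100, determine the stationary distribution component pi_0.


Stationary distribution: pi_0 = p10/(p01+p10), pi_1 = p01/(p01+p10)
p01 = 0.6400, p10 = 0.2100
pi_0 = 0.2471

0.2471


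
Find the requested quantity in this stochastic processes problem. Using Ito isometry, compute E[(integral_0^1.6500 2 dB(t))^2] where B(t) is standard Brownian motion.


By Ito isometry: E[(int f dB)^2] = int f^2 dt
= 2^2 * 1.6500
= 4 * 1.6500 = 6.6000

6.6000


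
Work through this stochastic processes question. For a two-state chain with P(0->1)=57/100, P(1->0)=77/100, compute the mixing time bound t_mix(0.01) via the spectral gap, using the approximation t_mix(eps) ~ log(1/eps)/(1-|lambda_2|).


lambda_2 = |1 - p01 - p10| = |1 - 0.5700 - 0.7700| = 0.3400
t_mix ~ log(1/eps)/(1 - |lambda_2|)
= log(100)/(1 - 0.3400) = 4.6052/0.6600
= 6.9775

6.9775


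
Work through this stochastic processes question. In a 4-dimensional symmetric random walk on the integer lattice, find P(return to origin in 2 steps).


P(return in 2 steps) = P(reverse first step) = 1/(2d)
= 1/8
= 0.1250

0.1250


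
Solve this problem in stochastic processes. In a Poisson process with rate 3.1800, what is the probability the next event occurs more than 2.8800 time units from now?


P(X > t) = exp(-lambda * t)
= exp(-3.1800 * 2.8800)
= exp(-9.1584) = 1.0533e-04

1.0533e-04


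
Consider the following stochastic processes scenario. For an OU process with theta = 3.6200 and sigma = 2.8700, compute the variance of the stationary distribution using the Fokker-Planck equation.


Stationary variance = sigma^2 / (2*theta)
= 2.8700^2 / (2*3.6200)
= 8.2369 / 7.2400
= 1.1377

1.1377
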